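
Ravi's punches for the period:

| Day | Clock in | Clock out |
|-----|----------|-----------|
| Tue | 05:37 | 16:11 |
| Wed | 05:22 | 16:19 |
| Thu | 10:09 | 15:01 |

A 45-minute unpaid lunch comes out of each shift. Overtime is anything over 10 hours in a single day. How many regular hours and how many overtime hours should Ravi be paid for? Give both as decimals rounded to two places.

Regular 23.93 hours, overtime 0.20 hours

Tue: 05:37–16:11 = 10 h 34 min; less 45 min break → 9 h 49 min
Wed: 05:22–16:19 = 10 h 57 min; less 45 min break → 10 h 12 min
Thu: 10:09–15:01 = 4 h 52 min; less 45 min break → 4 h 7 min
Tue reg 9 h 49 min / OT 0 h 0 min; Wed reg 10 h 0 min / OT 0 h 12 min; Thu reg 4 h 7 min / OT 0 h 0 min.
Totals: regular 23 h 56 min, overtime 0 h 12 min.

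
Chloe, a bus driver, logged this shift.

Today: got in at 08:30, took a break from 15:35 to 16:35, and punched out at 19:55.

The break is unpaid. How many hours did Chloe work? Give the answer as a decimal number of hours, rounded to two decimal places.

Today: 08:30–19:55 = 11 h 25 min; less 60 min break → 10 h 25 min

10.42 hours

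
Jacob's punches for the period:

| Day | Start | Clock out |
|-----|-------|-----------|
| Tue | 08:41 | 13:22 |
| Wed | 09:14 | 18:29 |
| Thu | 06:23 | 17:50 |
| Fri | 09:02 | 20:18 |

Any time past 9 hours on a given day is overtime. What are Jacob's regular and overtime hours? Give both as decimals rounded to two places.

Tue: 08:41–13:22 = 4 h 41 min
Wed: 09:14–18:29 = 9 h 15 min
Thu: 06:23–17:50 = 11 h 27 min
Fri: 09:02–20:18 = 11 h 16 min
Tue reg 4 h 41 min / OT 0 h 0 min; Wed reg 9 h 0 min / OT 0 h 15 min; Thu reg 9 h 0 min / OT 2 h 27 min; Fri reg 9 h 0 min / OT 2 h 16 min.
Totals: regular 31 h 41 min, overtime 4 h 58 min.

Regular 31.68 hours, overtime 4.97 hours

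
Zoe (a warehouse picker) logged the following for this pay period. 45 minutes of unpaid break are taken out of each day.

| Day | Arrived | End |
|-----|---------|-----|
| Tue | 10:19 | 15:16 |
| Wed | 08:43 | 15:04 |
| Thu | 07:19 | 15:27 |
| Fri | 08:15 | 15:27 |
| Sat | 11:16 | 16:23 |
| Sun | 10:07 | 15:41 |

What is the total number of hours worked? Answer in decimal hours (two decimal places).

32.82 hours

Tue: 10:19–15:16 = 4 h 57 min; less 45 min break → 4 h 12 min
Wed: 08:43–15:04 = 6 h 21 min; less 45 min break → 5 h 36 min
Thu: 07:19–15:27 = 8 h 8 min; less 45 min break → 7 h 23 min
Fri: 08:15–15:27 = 7 h 12 min; less 45 min break → 6 h 27 min
Sat: 11:16–16:23 = 5 h 7 min; less 45 min break → 4 h 22 min
Sun: 10:07–15:41 = 5 h 34 min; less 45 min break → 4 h 49 min
Total: 4 h 12 min + 5 h 36 min + 7 h 23 min + 6 h 27 min + 4 h 22 min + 4 h 49 min = 32 h 49 min.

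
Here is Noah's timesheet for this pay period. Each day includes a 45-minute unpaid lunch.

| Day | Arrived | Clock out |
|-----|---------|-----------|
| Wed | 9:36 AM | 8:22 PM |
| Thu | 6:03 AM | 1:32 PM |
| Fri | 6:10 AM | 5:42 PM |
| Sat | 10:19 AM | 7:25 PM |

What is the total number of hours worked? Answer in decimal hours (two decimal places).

35.88 hours

Wed: 9:36 AM–8:22 PM = 10 h 46 min; less 45 min break → 10 h 1 min
Thu: 6:03 AM–1:32 PM = 7 h 29 min; less 45 min break → 6 h 44 min
Fri: 6:10 AM–5:42 PM = 11 h 32 min; less 45 min break → 10 h 47 min
Sat: 10:19 AM–7:25 PM = 9 h 6 min; less 45 min break → 8 h 21 min
Total: 10 h 1 min + 6 h 44 min + 10 h 47 min + 8 h 21 min = 35 h 53 min.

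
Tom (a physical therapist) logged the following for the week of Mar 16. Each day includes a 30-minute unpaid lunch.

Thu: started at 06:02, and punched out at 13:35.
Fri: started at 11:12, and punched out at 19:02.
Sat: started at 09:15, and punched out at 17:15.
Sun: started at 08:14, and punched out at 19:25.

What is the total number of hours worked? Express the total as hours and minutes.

32 h 34 min

Thu: 06:02–13:35 = 7 h 33 min; less 30 min break → 7 h 3 min
Fri: 11:12–19:02 = 7 h 50 min; less 30 min break → 7 h 20 min
Sat: 09:15–17:15 = 8 h 0 min; less 30 min break → 7 h 30 min
Sun: 08:14–19:25 = 11 h 11 min; less 30 min break → 10 h 41 min
Total: 7 h 3 min + 7 h 20 min + 7 h 30 min + 10 h 41 min = 32 h 34 min.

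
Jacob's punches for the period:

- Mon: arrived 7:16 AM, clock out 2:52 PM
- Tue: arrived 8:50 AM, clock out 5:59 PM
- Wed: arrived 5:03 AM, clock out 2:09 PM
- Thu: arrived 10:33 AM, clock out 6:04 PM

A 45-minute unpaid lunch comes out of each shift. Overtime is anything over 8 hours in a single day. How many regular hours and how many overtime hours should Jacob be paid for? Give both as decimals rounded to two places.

Mon: 7:16 AM–2:52 PM = 7 h 36 min; less 45 min break → 6 h 51 min
Tue: 8:50 AM–5:59 PM = 9 h 9 min; less 45 min break → 8 h 24 min
Wed: 5:03 AM–2:09 PM = 9 h 6 min; less 45 min break → 8 h 21 min
Thu: 10:33 AM–6:04 PM = 7 h 31 min; less 45 min break → 6 h 46 min
Mon reg 6 h 51 min / OT 0 h 0 min; Tue reg 8 h 0 min / OT 0 h 24 min; Wed reg 8 h 0 min / OT 0 h 21 min; Thu reg 6 h 46 min / OT 0 h 0 min.
Totals: regular 29 h 37 min, overtime 0 h 45 min.

Regular 29.62 hours, overtime 0.75 hours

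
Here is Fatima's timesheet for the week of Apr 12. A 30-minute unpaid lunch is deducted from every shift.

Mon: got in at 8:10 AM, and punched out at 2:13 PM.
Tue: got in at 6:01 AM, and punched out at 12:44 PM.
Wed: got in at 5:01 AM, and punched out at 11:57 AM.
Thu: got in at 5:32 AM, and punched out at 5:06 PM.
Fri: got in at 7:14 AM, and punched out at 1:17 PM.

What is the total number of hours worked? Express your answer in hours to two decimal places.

Mon: 8:10 AM–2:13 PM = 6 h 3 min; less 30 min break → 5 h 33 min
Tue: 6:01 AM–12:44 PM = 6 h 43 min; less 30 min break → 6 h 13 min
Wed: 5:01 AM–11:57 AM = 6 h 56 min; less 30 min break → 6 h 26 min
Thu: 5:32 AM–5:06 PM = 11 h 34 min; less 30 min break → 11 h 4 min
Fri: 7:14 AM–1:17 PM = 6 h 3 min; less 30 min break → 5 h 33 min
Total: 5 h 33 min + 6 h 13 min + 6 h 26 min + 11 h 4 min + 5 h 33 min = 34 h 49 min.

34.82 hours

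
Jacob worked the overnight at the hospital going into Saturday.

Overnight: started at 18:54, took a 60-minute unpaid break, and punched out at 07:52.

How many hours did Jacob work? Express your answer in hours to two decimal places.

11.97 hours

Overnight: 18:54 → midnight = 5 h 6 min; midnight → 07:52 = 7 h 52 min; span 12 h 58 min; less 60 min break → 11 h 58 min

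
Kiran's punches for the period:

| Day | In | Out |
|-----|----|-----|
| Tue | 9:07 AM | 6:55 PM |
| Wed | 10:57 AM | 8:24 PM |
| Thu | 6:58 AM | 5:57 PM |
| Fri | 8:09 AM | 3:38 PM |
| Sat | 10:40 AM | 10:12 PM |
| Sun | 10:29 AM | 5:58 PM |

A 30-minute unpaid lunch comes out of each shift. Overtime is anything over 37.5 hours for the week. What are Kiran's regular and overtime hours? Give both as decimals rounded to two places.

Tue: 9:07 AM–6:55 PM = 9 h 48 min; less 30 min break → 9 h 18 min
Wed: 10:57 AM–8:24 PM = 9 h 27 min; less 30 min break → 8 h 57 min
Thu: 6:58 AM–5:57 PM = 10 h 59 min; less 30 min break → 10 h 29 min
Fri: 8:09 AM–3:38 PM = 7 h 29 min; less 30 min break → 6 h 59 min
Sat: 10:40 AM–10:12 PM = 11 h 32 min; less 30 min break → 11 h 2 min
Sun: 10:29 AM–5:58 PM = 7 h 29 min; less 30 min break → 6 h 59 min
Total worked: 53 h 44 min = 53.73 h.
Threshold 37.5 h → overtime 16 h 14 min, regular 37 h 30 min.

Regular 37.50 hours, overtime 16.23 hours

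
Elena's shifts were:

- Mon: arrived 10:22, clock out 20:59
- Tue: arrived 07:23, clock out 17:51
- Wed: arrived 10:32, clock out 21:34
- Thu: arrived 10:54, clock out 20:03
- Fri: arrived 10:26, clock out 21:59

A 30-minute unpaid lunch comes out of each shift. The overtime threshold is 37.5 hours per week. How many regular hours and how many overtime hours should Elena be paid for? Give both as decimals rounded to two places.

Regular 37.50 hours, overtime 12.82 hours

Mon: 10:22–20:59 = 10 h 37 min; less 30 min break → 10 h 7 min
Tue: 07:23–17:51 = 10 h 28 min; less 30 min break → 9 h 58 min
Wed: 10:32–21:34 = 11 h 2 min; less 30 min break → 10 h 32 min
Thu: 10:54–20:03 = 9 h 9 min; less 30 min break → 8 h 39 min
Fri: 10:26–21:59 = 11 h 33 min; less 30 min break → 11 h 3 min
Total worked: 50 h 19 min = 50.32 h.
Threshold 37.5 h → overtime 12 h 49 min, regular 37 h 30 min.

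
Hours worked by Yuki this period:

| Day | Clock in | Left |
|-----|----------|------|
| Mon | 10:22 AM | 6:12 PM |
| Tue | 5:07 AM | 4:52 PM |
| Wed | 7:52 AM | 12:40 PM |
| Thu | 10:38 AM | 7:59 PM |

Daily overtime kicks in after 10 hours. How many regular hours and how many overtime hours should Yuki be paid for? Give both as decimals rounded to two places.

Regular 31.98 hours, overtime 1.75 hours

Mon: 10:22 AM–6:12 PM = 7 h 50 min
Tue: 5:07 AM–4:52 PM = 11 h 45 min
Wed: 7:52 AM–12:40 PM = 4 h 48 min
Thu: 10:38 AM–7:59 PM = 9 h 21 min
Mon reg 7 h 50 min / OT 0 h 0 min; Tue reg 10 h 0 min / OT 1 h 45 min; Wed reg 4 h 48 min / OT 0 h 0 min; Thu reg 9 h 21 min / OT 0 h 0 min.
Totals: regular 31 h 59 min, overtime 1 h 45 min.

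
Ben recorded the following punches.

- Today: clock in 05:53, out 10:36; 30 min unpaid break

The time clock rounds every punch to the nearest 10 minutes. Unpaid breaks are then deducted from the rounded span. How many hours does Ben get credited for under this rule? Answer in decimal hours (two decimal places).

Today: in 05:53→05:50, out 10:36→10:40; 4 h 50 min − 30 min = 4 h 20 min

4.33 hours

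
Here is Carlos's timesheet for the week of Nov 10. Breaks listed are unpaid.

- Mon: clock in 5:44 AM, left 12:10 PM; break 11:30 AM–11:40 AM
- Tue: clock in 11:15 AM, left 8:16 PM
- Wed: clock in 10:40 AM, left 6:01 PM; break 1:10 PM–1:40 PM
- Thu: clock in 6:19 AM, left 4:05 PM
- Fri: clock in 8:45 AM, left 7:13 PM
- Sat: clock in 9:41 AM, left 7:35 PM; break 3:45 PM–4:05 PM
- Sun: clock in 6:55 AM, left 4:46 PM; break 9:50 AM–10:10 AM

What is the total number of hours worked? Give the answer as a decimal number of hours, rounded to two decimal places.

61.45 hours

Mon: 5:44 AM–12:10 PM = 6 h 26 min; less 10 min break → 6 h 16 min
Tue: 11:15 AM–8:16 PM = 9 h 1 min
Wed: 10:40 AM–6:01 PM = 7 h 21 min; less 30 min break → 6 h 51 min
Thu: 6:19 AM–4:05 PM = 9 h 46 min
Fri: 8:45 AM–7:13 PM = 10 h 28 min
Sat: 9:41 AM–7:35 PM = 9 h 54 min; less 20 min break → 9 h 34 min
Sun: 6:55 AM–4:46 PM = 9 h 51 min; less 20 min break → 9 h 31 min
Total: 6 h 16 min + 9 h 1 min + 6 h 51 min + 9 h 46 min + 10 h 28 min + 9 h 34 min + 9 h 31 min = 61 h 27 min.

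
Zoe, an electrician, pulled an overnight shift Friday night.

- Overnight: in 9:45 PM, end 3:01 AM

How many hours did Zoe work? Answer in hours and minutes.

5 h 16 min

Overnight: 9:45 PM → midnight = 2 h 15 min; midnight → 3:01 AM = 3 h 1 min; span 5 h 16 min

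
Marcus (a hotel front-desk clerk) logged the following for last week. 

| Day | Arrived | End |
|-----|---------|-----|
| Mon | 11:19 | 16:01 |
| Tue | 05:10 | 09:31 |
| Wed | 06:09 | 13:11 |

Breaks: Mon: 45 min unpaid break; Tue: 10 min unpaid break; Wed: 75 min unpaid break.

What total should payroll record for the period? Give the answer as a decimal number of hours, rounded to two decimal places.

13.92 hours

Mon: 11:19–16:01 = 4 h 42 min; less 45 min break → 3 h 57 min
Tue: 05:10–09:31 = 4 h 21 min; less 10 min break → 4 h 11 min
Wed: 06:09–13:11 = 7 h 2 min; less 75 min break → 5 h 47 min
Total: 3 h 57 min + 4 h 11 min + 5 h 47 min = 13 h 55 min.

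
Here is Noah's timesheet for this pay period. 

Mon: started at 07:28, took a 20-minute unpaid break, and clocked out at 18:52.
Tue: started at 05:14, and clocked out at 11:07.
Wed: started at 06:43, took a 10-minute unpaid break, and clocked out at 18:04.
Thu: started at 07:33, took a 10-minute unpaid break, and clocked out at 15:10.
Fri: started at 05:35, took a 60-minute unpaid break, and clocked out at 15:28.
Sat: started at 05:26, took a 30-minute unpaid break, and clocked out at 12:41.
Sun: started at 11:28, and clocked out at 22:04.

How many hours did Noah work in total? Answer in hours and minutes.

Mon: 07:28–18:52 = 11 h 24 min; less 20 min break → 11 h 4 min
Tue: 05:14–11:07 = 5 h 53 min
Wed: 06:43–18:04 = 11 h 21 min; less 10 min break → 11 h 11 min
Thu: 07:33–15:10 = 7 h 37 min; less 10 min break → 7 h 27 min
Fri: 05:35–15:28 = 9 h 53 min; less 60 min break → 8 h 53 min
Sat: 05:26–12:41 = 7 h 15 min; less 30 min break → 6 h 45 min
Sun: 11:28–22:04 = 10 h 36 min
Total: 11 h 4 min + 5 h 53 min + 11 h 11 min + 7 h 27 min + 8 h 53 min + 6 h 45 min + 10 h 36 min = 61 h 49 min.

61 h 49 min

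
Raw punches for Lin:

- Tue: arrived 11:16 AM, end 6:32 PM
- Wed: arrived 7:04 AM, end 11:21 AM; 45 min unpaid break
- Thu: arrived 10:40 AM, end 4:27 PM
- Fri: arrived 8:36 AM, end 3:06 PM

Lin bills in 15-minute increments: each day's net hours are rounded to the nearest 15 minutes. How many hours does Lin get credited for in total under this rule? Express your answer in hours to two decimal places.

Tue: 11:16 AM–6:32 PM = 7 h 16 min → rounds to 7 h 15 min
Wed: 7:04 AM–11:21 AM = 4 h 17 min − 45 min = 3 h 32 min → rounds to 3 h 30 min
Thu: 10:40 AM–4:27 PM = 5 h 47 min → rounds to 5 h 45 min
Fri: 8:36 AM–3:06 PM = 6 h 30 min → rounds to 6 h 30 min
Total credited: 23 h 0 min.

23.00 hours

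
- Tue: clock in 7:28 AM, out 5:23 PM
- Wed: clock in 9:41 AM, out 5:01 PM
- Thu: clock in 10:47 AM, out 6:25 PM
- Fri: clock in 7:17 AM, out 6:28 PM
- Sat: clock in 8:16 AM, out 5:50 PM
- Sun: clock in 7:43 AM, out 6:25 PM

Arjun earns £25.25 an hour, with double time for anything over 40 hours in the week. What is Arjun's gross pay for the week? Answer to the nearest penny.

£1834.83

Tue: 7:28 AM–5:23 PM = 9 h 55 min
Wed: 9:41 AM–5:01 PM = 7 h 20 min
Thu: 10:47 AM–6:25 PM = 7 h 38 min
Fri: 7:17 AM–6:28 PM = 11 h 11 min
Sat: 8:16 AM–5:50 PM = 9 h 34 min
Sun: 7:43 AM–6:25 PM = 10 h 42 min
Total worked: 56 h 20 min = 3380 min.
Regular 40 h 0 min = 2400 min at £25.25/h; overtime 16 h 20 min = 980 min at £50.50/h.
Pay = (2400 × £25.25 + 980 × £50.50) ÷ 60 = £1834.83.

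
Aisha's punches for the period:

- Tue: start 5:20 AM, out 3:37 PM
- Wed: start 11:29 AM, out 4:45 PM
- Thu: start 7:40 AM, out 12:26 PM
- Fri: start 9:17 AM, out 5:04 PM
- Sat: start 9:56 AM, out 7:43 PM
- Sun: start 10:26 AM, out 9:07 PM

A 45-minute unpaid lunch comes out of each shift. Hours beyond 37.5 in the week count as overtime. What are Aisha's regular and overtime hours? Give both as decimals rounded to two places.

Regular 37.50 hours, overtime 6.57 hours

Tue: 5:20 AM–3:37 PM = 10 h 17 min; less 45 min break → 9 h 32 min
Wed: 11:29 AM–4:45 PM = 5 h 16 min; less 45 min break → 4 h 31 min
Thu: 7:40 AM–12:26 PM = 4 h 46 min; less 45 min break → 4 h 1 min
Fri: 9:17 AM–5:04 PM = 7 h 47 min; less 45 min break → 7 h 2 min
Sat: 9:56 AM–7:43 PM = 9 h 47 min; less 45 min break → 9 h 2 min
Sun: 10:26 AM–9:07 PM = 10 h 41 min; less 45 min break → 9 h 56 min
Total worked: 44 h 4 min = 44.07 h.
Threshold 37.5 h → overtime 6 h 34 min, regular 37 h 30 min.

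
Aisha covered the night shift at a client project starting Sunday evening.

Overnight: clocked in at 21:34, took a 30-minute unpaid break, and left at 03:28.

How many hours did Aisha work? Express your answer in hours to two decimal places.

5.40 hours

Overnight: 21:34 → midnight = 2 h 26 min; midnight → 03:28 = 3 h 28 min; span 5 h 54 min; less 30 min break → 5 h 24 min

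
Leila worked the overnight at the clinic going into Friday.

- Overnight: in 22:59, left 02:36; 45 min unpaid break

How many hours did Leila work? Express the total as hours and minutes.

Overnight: 22:59 → midnight = 1 h 1 min; midnight → 02:36 = 2 h 36 min; span 3 h 37 min; less 45 min break → 2 h 52 min

2 h 52 min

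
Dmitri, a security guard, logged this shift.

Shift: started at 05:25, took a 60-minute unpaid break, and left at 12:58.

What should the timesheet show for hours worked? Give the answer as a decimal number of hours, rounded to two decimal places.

Shift: 05:25–12:58 = 7 h 33 min; less 60 min break → 6 h 33 min

6.55 hours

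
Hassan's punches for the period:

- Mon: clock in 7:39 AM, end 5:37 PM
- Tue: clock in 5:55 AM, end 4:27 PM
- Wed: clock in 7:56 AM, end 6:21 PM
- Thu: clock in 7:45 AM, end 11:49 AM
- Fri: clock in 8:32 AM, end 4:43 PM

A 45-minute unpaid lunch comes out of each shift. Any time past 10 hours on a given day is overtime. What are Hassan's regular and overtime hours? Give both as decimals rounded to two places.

Regular 39.42 hours, overtime 0.00 hours

Mon: 7:39 AM–5:37 PM = 9 h 58 min; less 45 min break → 9 h 13 min
Tue: 5:55 AM–4:27 PM = 10 h 32 min; less 45 min break → 9 h 47 min
Wed: 7:56 AM–6:21 PM = 10 h 25 min; less 45 min break → 9 h 40 min
Thu: 7:45 AM–11:49 AM = 4 h 4 min; less 45 min break → 3 h 19 min
Fri: 8:32 AM–4:43 PM = 8 h 11 min; less 45 min break → 7 h 26 min
Mon reg 9 h 13 min / OT 0 h 0 min; Tue reg 9 h 47 min / OT 0 h 0 min; Wed reg 9 h 40 min / OT 0 h 0 min; Thu reg 3 h 19 min / OT 0 h 0 min; Fri reg 7 h 26 min / OT 0 h 0 min.
Totals: regular 39 h 25 min, overtime 0 h 0 min.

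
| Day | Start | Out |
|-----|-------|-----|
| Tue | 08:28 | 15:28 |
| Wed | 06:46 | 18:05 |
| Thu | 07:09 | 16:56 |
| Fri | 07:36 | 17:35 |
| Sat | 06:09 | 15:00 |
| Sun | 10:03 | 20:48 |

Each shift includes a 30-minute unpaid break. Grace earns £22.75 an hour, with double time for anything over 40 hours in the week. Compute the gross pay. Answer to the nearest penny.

Tue: 08:28–15:28 = 7 h 0 min; less 30 min break → 6 h 30 min
Wed: 06:46–18:05 = 11 h 19 min; less 30 min break → 10 h 49 min
Thu: 07:09–16:56 = 9 h 47 min; less 30 min break → 9 h 17 min
Fri: 07:36–17:35 = 9 h 59 min; less 30 min break → 9 h 29 min
Sat: 06:09–15:00 = 8 h 51 min; less 30 min break → 8 h 21 min
Sun: 10:03–20:48 = 10 h 45 min; less 30 min break → 10 h 15 min
Total worked: 54 h 41 min = 3281 min.
Regular 40 h 0 min = 2400 min at £22.75/h; overtime 14 h 41 min = 881 min at £45.50/h.
Pay = (2400 × £22.75 + 881 × £45.50) ÷ 60 = £1578.09.

£1578.09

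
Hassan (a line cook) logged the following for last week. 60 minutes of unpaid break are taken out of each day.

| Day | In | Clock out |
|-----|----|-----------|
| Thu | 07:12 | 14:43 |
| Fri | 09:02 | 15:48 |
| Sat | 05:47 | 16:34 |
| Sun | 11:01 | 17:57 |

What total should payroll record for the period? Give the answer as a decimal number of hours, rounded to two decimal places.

28.00 hours

Thu: 07:12–14:43 = 7 h 31 min; less 60 min break → 6 h 31 min
Fri: 09:02–15:48 = 6 h 46 min; less 60 min break → 5 h 46 min
Sat: 05:47–16:34 = 10 h 47 min; less 60 min break → 9 h 47 min
Sun: 11:01–17:57 = 6 h 56 min; less 60 min break → 5 h 56 min
Total: 6 h 31 min + 5 h 46 min + 9 h 47 min + 5 h 56 min = 28 h 0 min.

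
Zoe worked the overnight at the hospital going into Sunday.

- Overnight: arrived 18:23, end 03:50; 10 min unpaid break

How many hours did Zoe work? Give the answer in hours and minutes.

9 h 17 min

Overnight: 18:23 → midnight = 5 h 37 min; midnight → 03:50 = 3 h 50 min; span 9 h 27 min; less 10 min break → 9 h 17 min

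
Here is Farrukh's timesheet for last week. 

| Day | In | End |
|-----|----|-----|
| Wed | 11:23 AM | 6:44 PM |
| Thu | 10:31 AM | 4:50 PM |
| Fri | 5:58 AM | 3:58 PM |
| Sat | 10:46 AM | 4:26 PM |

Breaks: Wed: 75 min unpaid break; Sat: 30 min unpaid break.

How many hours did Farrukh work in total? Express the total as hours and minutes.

Wed: 11:23 AM–6:44 PM = 7 h 21 min; less 75 min break → 6 h 6 min
Thu: 10:31 AM–4:50 PM = 6 h 19 min
Fri: 5:58 AM–3:58 PM = 10 h 0 min
Sat: 10:46 AM–4:26 PM = 5 h 40 min; less 30 min break → 5 h 10 min
Total: 6 h 6 min + 6 h 19 min + 10 h 0 min + 5 h 10 min = 27 h 35 min.

27 h 35 min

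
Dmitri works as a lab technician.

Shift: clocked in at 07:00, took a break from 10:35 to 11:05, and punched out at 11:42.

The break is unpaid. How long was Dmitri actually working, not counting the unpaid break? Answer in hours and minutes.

Shift: 07:00–11:42 = 4 h 42 min; less 30 min break → 4 h 12 min

4 h 12 min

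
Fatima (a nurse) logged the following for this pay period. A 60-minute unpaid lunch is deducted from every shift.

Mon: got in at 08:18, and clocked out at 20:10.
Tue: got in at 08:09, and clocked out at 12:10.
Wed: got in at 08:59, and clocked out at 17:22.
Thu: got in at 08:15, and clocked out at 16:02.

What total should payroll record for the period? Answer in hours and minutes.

Mon: 08:18–20:10 = 11 h 52 min; less 60 min break → 10 h 52 min
Tue: 08:09–12:10 = 4 h 1 min; less 60 min break → 3 h 1 min
Wed: 08:59–17:22 = 8 h 23 min; less 60 min break → 7 h 23 min
Thu: 08:15–16:02 = 7 h 47 min; less 60 min break → 6 h 47 min
Total: 10 h 52 min + 3 h 1 min + 7 h 23 min + 6 h 47 min = 28 h 3 min.

28 h 3 min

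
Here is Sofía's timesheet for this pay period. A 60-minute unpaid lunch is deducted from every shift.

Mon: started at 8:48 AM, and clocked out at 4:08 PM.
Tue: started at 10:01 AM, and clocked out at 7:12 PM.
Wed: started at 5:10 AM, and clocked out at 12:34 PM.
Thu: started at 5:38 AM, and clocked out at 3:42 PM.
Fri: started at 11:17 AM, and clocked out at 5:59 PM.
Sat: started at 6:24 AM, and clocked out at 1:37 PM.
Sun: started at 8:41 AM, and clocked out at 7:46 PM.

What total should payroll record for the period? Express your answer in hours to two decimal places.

51.98 hours

Mon: 8:48 AM–4:08 PM = 7 h 20 min; less 60 min break → 6 h 20 min
Tue: 10:01 AM–7:12 PM = 9 h 11 min; less 60 min break → 8 h 11 min
Wed: 5:10 AM–12:34 PM = 7 h 24 min; less 60 min break → 6 h 24 min
Thu: 5:38 AM–3:42 PM = 10 h 4 min; less 60 min break → 9 h 4 min
Fri: 11:17 AM–5:59 PM = 6 h 42 min; less 60 min break → 5 h 42 min
Sat: 6:24 AM–1:37 PM = 7 h 13 min; less 60 min break → 6 h 13 min
Sun: 8:41 AM–7:46 PM = 11 h 5 min; less 60 min break → 10 h 5 min
Total: 6 h 20 min + 8 h 11 min + 6 h 24 min + 9 h 4 min + 5 h 42 min + 6 h 13 min + 10 h 5 min = 51 h 59 min.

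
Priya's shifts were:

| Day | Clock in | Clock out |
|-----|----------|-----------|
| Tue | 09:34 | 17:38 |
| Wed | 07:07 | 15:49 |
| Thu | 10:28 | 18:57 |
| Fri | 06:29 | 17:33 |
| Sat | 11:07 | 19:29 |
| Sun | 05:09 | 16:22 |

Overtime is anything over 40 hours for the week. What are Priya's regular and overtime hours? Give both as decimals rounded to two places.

Tue: 09:34–17:38 = 8 h 4 min
Wed: 07:07–15:49 = 8 h 42 min
Thu: 10:28–18:57 = 8 h 29 min
Fri: 06:29–17:33 = 11 h 4 min
Sat: 11:07–19:29 = 8 h 22 min
Sun: 05:09–16:22 = 11 h 13 min
Total worked: 55 h 54 min = 55.90 h.
Threshold 40 h → overtime 15 h 54 min, regular 40 h 0 min.

Regular 40.00 hours, overtime 15.90 hours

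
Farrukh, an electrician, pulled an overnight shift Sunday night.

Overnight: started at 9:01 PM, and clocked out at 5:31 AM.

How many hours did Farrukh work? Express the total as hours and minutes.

Overnight: 9:01 PM → midnight = 2 h 59 min; midnight → 5:31 AM = 5 h 31 min; span 8 h 30 min

8 h 30 min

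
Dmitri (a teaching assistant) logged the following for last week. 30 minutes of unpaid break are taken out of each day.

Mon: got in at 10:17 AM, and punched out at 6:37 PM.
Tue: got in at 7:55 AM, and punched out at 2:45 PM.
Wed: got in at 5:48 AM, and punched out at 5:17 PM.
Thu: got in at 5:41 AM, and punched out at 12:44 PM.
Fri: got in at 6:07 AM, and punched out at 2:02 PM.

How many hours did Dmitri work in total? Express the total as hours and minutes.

39 h 7 min

Mon: 10:17 AM–6:37 PM = 8 h 20 min; less 30 min break → 7 h 50 min
Tue: 7:55 AM–2:45 PM = 6 h 50 min; less 30 min break → 6 h 20 min
Wed: 5:48 AM–5:17 PM = 11 h 29 min; less 30 min break → 10 h 59 min
Thu: 5:41 AM–12:44 PM = 7 h 3 min; less 30 min break → 6 h 33 min
Fri: 6:07 AM–2:02 PM = 7 h 55 min; less 30 min break → 7 h 25 min
Total: 7 h 50 min + 6 h 20 min + 10 h 59 min + 6 h 33 min + 7 h 25 min = 39 h 7 min.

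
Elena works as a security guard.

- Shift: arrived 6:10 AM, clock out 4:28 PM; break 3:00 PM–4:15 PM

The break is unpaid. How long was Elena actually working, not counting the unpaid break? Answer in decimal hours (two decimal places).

Shift: 6:10 AM–4:28 PM = 10 h 18 min; less 75 min break → 9 h 3 min

9.05 hours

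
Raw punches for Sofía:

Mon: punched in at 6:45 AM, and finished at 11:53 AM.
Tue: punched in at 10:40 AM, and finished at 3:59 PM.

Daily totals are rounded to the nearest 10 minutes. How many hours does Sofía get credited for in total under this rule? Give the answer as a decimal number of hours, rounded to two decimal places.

10.50 hours

Mon: 6:45 AM–11:53 AM = 5 h 8 min → rounds to 5 h 10 min
Tue: 10:40 AM–3:59 PM = 5 h 19 min → rounds to 5 h 20 min
Total credited: 10 h 30 min.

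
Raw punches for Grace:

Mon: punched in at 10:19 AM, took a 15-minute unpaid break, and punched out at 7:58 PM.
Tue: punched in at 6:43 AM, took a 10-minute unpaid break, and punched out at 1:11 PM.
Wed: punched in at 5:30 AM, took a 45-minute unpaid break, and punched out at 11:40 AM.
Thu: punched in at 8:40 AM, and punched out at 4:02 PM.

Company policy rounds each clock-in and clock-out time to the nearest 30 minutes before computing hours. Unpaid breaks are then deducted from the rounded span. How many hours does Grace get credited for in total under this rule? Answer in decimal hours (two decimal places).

Mon: in 10:19 AM→10:30 AM, out 7:58 PM→8:00 PM; 9 h 30 min − 15 min = 9 h 15 min
Tue: in 6:43 AM→6:30 AM, out 1:11 PM→1:00 PM; 6 h 30 min − 10 min = 6 h 20 min
Wed: in 5:30 AM→5:30 AM, out 11:40 AM→11:30 AM; 6 h 0 min − 45 min = 5 h 15 min
Thu: in 8:40 AM→8:30 AM, out 4:02 PM→4:00 PM; 7 h 30 min
Total credited: 28 h 20 min.

28.33 hours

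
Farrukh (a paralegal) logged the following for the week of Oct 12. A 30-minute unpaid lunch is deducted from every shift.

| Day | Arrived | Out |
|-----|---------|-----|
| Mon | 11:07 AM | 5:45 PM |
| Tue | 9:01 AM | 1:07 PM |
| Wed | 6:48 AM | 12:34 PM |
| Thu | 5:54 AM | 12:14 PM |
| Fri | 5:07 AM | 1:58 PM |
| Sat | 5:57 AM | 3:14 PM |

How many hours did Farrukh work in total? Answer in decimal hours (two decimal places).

Mon: 11:07 AM–5:45 PM = 6 h 38 min; less 30 min break → 6 h 8 min
Tue: 9:01 AM–1:07 PM = 4 h 6 min; less 30 min break → 3 h 36 min
Wed: 6:48 AM–12:34 PM = 5 h 46 min; less 30 min break → 5 h 16 min
Thu: 5:54 AM–12:14 PM = 6 h 20 min; less 30 min break → 5 h 50 min
Fri: 5:07 AM–1:58 PM = 8 h 51 min; less 30 min break → 8 h 21 min
Sat: 5:57 AM–3:14 PM = 9 h 17 min; less 30 min break → 8 h 47 min
Total: 6 h 8 min + 3 h 36 min + 5 h 16 min + 5 h 50 min + 8 h 21 min + 8 h 47 min = 37 h 58 min.

37.97 hours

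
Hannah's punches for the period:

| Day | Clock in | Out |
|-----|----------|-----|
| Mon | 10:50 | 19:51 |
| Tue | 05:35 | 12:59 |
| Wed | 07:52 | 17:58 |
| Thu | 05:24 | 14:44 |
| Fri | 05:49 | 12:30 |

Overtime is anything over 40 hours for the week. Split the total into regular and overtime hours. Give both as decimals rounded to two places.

Regular 40.00 hours, overtime 2.53 hours

Mon: 10:50–19:51 = 9 h 1 min
Tue: 05:35–12:59 = 7 h 24 min
Wed: 07:52–17:58 = 10 h 6 min
Thu: 05:24–14:44 = 9 h 20 min
Fri: 05:49–12:30 = 6 h 41 min
Total worked: 42 h 32 min = 42.53 h.
Threshold 40 h → overtime 2 h 32 min, regular 40 h 0 min.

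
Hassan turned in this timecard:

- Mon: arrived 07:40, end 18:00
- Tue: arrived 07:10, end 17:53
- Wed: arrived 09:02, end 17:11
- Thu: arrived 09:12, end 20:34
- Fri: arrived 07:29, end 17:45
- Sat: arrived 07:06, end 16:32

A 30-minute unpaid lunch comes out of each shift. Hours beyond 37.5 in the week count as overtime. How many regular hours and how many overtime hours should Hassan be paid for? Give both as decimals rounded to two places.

Mon: 07:40–18:00 = 10 h 20 min; less 30 min break → 9 h 50 min
Tue: 07:10–17:53 = 10 h 43 min; less 30 min break → 10 h 13 min
Wed: 09:02–17:11 = 8 h 9 min; less 30 min break → 7 h 39 min
Thu: 09:12–20:34 = 11 h 22 min; less 30 min break → 10 h 52 min
Fri: 07:29–17:45 = 10 h 16 min; less 30 min break → 9 h 46 min
Sat: 07:06–16:32 = 9 h 26 min; less 30 min break → 8 h 56 min
Total worked: 57 h 16 min = 57.27 h.
Threshold 37.5 h → overtime 19 h 46 min, regular 37 h 30 min.

Regular 37.50 hours, overtime 19.77 hours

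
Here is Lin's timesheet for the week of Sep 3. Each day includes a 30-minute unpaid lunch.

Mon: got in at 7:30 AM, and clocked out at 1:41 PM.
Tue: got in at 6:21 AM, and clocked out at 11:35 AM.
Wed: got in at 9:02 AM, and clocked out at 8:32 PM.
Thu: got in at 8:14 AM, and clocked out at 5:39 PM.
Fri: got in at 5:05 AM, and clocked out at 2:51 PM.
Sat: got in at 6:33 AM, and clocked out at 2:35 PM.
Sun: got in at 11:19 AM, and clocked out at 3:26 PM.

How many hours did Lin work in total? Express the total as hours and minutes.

Mon: 7:30 AM–1:41 PM = 6 h 11 min; less 30 min break → 5 h 41 min
Tue: 6:21 AM–11:35 AM = 5 h 14 min; less 30 min break → 4 h 44 min
Wed: 9:02 AM–8:32 PM = 11 h 30 min; less 30 min break → 11 h 0 min
Thu: 8:14 AM–5:39 PM = 9 h 25 min; less 30 min break → 8 h 55 min
Fri: 5:05 AM–2:51 PM = 9 h 46 min; less 30 min break → 9 h 16 min
Sat: 6:33 AM–2:35 PM = 8 h 2 min; less 30 min break → 7 h 32 min
Sun: 11:19 AM–3:26 PM = 4 h 7 min; less 30 min break → 3 h 37 min
Total: 5 h 41 min + 4 h 44 min + 11 h 0 min + 8 h 55 min + 9 h 16 min + 7 h 32 min + 3 h 37 min = 50 h 45 min.

50 h 45 min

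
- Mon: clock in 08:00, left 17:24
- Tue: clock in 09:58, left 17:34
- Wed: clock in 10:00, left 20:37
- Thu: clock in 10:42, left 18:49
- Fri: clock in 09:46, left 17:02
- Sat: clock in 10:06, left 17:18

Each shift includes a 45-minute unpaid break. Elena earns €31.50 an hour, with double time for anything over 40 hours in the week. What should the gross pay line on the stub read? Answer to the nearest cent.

€1619.10

Mon: 08:00–17:24 = 9 h 24 min; less 45 min break → 8 h 39 min
Tue: 09:58–17:34 = 7 h 36 min; less 45 min break → 6 h 51 min
Wed: 10:00–20:37 = 10 h 37 min; less 45 min break → 9 h 52 min
Thu: 10:42–18:49 = 8 h 7 min; less 45 min break → 7 h 22 min
Fri: 09:46–17:02 = 7 h 16 min; less 45 min break → 6 h 31 min
Sat: 10:06–17:18 = 7 h 12 min; less 45 min break → 6 h 27 min
Total worked: 45 h 42 min = 2742 min.
Regular 40 h 0 min = 2400 min at €31.50/h; overtime 5 h 42 min = 342 min at €63.00/h.
Pay = (2400 × €31.50 + 342 × €63.00) ÷ 60 = €1619.10.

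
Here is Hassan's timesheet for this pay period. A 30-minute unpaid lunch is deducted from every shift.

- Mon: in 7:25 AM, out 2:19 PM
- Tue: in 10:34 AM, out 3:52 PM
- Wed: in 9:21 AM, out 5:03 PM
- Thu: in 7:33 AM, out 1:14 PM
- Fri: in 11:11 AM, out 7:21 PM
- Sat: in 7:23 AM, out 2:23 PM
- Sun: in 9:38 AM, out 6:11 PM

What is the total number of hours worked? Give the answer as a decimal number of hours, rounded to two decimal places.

Mon: 7:25 AM–2:19 PM = 6 h 54 min; less 30 min break → 6 h 24 min
Tue: 10:34 AM–3:52 PM = 5 h 18 min; less 30 min break → 4 h 48 min
Wed: 9:21 AM–5:03 PM = 7 h 42 min; less 30 min break → 7 h 12 min
Thu: 7:33 AM–1:14 PM = 5 h 41 min; less 30 min break → 5 h 11 min
Fri: 11:11 AM–7:21 PM = 8 h 10 min; less 30 min break → 7 h 40 min
Sat: 7:23 AM–2:23 PM = 7 h 0 min; less 30 min break → 6 h 30 min
Sun: 9:38 AM–6:11 PM = 8 h 33 min; less 30 min break → 8 h 3 min
Total: 6 h 24 min + 4 h 48 min + 7 h 12 min + 5 h 11 min + 7 h 40 min + 6 h 30 min + 8 h 3 min = 45 h 48 min.

45.80 hours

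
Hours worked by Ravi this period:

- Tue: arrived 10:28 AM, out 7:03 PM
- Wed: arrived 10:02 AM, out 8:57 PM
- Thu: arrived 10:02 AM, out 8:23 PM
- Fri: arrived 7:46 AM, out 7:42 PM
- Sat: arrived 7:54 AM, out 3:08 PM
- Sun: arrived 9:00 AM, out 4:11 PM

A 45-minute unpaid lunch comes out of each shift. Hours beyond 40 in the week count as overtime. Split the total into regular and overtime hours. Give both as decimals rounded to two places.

Tue: 10:28 AM–7:03 PM = 8 h 35 min; less 45 min break → 7 h 50 min
Wed: 10:02 AM–8:57 PM = 10 h 55 min; less 45 min break → 10 h 10 min
Thu: 10:02 AM–8:23 PM = 10 h 21 min; less 45 min break → 9 h 36 min
Fri: 7:46 AM–7:42 PM = 11 h 56 min; less 45 min break → 11 h 11 min
Sat: 7:54 AM–3:08 PM = 7 h 14 min; less 45 min break → 6 h 29 min
Sun: 9:00 AM–4:11 PM = 7 h 11 min; less 45 min break → 6 h 26 min
Total worked: 51 h 42 min = 51.70 h.
Threshold 40 h → overtime 11 h 42 min, regular 40 h 0 min.

Regular 40.00 hours, overtime 11.70 hours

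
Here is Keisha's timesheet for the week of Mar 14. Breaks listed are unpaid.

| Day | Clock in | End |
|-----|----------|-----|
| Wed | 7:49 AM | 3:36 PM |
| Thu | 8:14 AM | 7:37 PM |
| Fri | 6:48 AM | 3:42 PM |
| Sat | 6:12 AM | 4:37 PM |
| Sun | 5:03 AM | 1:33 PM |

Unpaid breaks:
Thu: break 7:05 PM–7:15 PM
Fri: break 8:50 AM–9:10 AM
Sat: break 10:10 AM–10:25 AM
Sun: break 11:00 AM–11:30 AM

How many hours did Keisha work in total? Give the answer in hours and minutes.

Wed: 7:49 AM–3:36 PM = 7 h 47 min
Thu: 8:14 AM–7:37 PM = 11 h 23 min; less 10 min break → 11 h 13 min
Fri: 6:48 AM–3:42 PM = 8 h 54 min; less 20 min break → 8 h 34 min
Sat: 6:12 AM–4:37 PM = 10 h 25 min; less 15 min break → 10 h 10 min
Sun: 5:03 AM–1:33 PM = 8 h 30 min; less 30 min break → 8 h 0 min
Total: 7 h 47 min + 11 h 13 min + 8 h 34 min + 10 h 10 min + 8 h 0 min = 45 h 44 min.

45 h 44 min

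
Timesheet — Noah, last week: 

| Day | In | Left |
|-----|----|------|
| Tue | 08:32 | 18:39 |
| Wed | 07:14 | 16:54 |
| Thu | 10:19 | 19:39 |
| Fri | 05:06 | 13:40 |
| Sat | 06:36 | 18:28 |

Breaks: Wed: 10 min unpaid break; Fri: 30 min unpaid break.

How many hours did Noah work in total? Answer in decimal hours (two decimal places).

48.88 hours

Tue: 08:32–18:39 = 10 h 7 min
Wed: 07:14–16:54 = 9 h 40 min; less 10 min break → 9 h 30 min
Thu: 10:19–19:39 = 9 h 20 min
Fri: 05:06–13:40 = 8 h 34 min; less 30 min break → 8 h 4 min
Sat: 06:36–18:28 = 11 h 52 min
Total: 10 h 7 min + 9 h 30 min + 9 h 20 min + 8 h 4 min + 11 h 52 min = 48 h 53 min.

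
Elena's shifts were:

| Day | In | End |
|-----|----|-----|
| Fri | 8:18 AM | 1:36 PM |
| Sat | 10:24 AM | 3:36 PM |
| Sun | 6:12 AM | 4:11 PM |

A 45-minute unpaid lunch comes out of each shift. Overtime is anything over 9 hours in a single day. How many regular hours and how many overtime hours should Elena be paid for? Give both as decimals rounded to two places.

Fri: 8:18 AM–1:36 PM = 5 h 18 min; less 45 min break → 4 h 33 min
Sat: 10:24 AM–3:36 PM = 5 h 12 min; less 45 min break → 4 h 27 min
Sun: 6:12 AM–4:11 PM = 9 h 59 min; less 45 min break → 9 h 14 min
Fri reg 4 h 33 min / OT 0 h 0 min; Sat reg 4 h 27 min / OT 0 h 0 min; Sun reg 9 h 0 min / OT 0 h 14 min.
Totals: regular 18 h 0 min, overtime 0 h 14 min.

Regular 18.00 hours, overtime 0.23 hours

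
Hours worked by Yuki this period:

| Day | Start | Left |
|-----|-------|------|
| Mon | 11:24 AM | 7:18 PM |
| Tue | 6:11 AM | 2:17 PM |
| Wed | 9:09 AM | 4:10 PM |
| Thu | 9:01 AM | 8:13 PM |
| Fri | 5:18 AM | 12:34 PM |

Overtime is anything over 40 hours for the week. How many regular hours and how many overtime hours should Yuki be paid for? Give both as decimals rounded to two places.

Mon: 11:24 AM–7:18 PM = 7 h 54 min
Tue: 6:11 AM–2:17 PM = 8 h 6 min
Wed: 9:09 AM–4:10 PM = 7 h 1 min
Thu: 9:01 AM–8:13 PM = 11 h 12 min
Fri: 5:18 AM–12:34 PM = 7 h 16 min
Total worked: 41 h 29 min = 41.48 h.
Threshold 40 h → overtime 1 h 29 min, regular 40 h 0 min.

Regular 40.00 hours, overtime 1.48 hours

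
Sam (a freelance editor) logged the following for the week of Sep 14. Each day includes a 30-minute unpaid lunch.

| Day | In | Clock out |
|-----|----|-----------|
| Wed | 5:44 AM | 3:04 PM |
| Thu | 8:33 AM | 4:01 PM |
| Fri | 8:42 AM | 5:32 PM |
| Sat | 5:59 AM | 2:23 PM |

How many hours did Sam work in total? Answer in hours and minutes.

32 h 2 min

Wed: 5:44 AM–3:04 PM = 9 h 20 min; less 30 min break → 8 h 50 min
Thu: 8:33 AM–4:01 PM = 7 h 28 min; less 30 min break → 6 h 58 min
Fri: 8:42 AM–5:32 PM = 8 h 50 min; less 30 min break → 8 h 20 min
Sat: 5:59 AM–2:23 PM = 8 h 24 min; less 30 min break → 7 h 54 min
Total: 8 h 50 min + 6 h 58 min + 8 h 20 min + 7 h 54 min = 32 h 2 min.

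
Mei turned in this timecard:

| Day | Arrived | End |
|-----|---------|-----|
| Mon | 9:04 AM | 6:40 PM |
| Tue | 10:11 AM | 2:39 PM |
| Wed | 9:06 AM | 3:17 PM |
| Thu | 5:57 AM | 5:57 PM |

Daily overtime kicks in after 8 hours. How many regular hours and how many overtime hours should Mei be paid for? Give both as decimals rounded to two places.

Mon: 9:04 AM–6:40 PM = 9 h 36 min
Tue: 10:11 AM–2:39 PM = 4 h 28 min
Wed: 9:06 AM–3:17 PM = 6 h 11 min
Thu: 5:57 AM–5:57 PM = 12 h 0 min
Mon reg 8 h 0 min / OT 1 h 36 min; Tue reg 4 h 28 min / OT 0 h 0 min; Wed reg 6 h 11 min / OT 0 h 0 min; Thu reg 8 h 0 min / OT 4 h 0 min.
Totals: regular 26 h 39 min, overtime 5 h 36 min.

Regular 26.65 hours, overtime 5.60 hours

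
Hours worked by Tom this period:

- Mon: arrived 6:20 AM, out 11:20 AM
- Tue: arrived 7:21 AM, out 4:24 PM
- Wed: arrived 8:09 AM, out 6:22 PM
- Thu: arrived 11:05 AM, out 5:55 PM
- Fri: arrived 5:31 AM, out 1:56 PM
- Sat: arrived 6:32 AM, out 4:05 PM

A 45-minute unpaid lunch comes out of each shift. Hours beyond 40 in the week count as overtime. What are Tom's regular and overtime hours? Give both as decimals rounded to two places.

Mon: 6:20 AM–11:20 AM = 5 h 0 min; less 45 min break → 4 h 15 min
Tue: 7:21 AM–4:24 PM = 9 h 3 min; less 45 min break → 8 h 18 min
Wed: 8:09 AM–6:22 PM = 10 h 13 min; less 45 min break → 9 h 28 min
Thu: 11:05 AM–5:55 PM = 6 h 50 min; less 45 min break → 6 h 5 min
Fri: 5:31 AM–1:56 PM = 8 h 25 min; less 45 min break → 7 h 40 min
Sat: 6:32 AM–4:05 PM = 9 h 33 min; less 45 min break → 8 h 48 min
Total worked: 44 h 34 min = 44.57 h.
Threshold 40 h → overtime 4 h 34 min, regular 40 h 0 min.

Regular 40.00 hours, overtime 4.57 hours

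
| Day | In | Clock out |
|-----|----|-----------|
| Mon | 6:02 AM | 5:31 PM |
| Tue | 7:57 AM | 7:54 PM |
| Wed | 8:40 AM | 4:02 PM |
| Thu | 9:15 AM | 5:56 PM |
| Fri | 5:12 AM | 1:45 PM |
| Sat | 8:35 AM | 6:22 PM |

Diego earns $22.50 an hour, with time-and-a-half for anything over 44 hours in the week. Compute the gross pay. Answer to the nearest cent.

$1456.31

Mon: 6:02 AM–5:31 PM = 11 h 29 min
Tue: 7:57 AM–7:54 PM = 11 h 57 min
Wed: 8:40 AM–4:02 PM = 7 h 22 min
Thu: 9:15 AM–5:56 PM = 8 h 41 min
Fri: 5:12 AM–1:45 PM = 8 h 33 min
Sat: 8:35 AM–6:22 PM = 9 h 47 min
Total worked: 57 h 49 min = 3469 min.
Regular 44 h 0 min = 2640 min at $22.50/h; overtime 13 h 49 min = 829 min at $33.75/h.
Pay = (2640 × $22.50 + 829 × $33.75) ÷ 60 = $1456.31.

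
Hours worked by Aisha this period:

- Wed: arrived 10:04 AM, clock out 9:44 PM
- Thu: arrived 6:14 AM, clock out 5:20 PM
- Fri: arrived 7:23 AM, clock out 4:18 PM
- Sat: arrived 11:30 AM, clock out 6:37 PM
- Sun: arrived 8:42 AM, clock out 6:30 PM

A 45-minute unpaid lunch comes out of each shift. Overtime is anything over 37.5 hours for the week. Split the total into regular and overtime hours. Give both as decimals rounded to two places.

Wed: 10:04 AM–9:44 PM = 11 h 40 min; less 45 min break → 10 h 55 min
Thu: 6:14 AM–5:20 PM = 11 h 6 min; less 45 min break → 10 h 21 min
Fri: 7:23 AM–4:18 PM = 8 h 55 min; less 45 min break → 8 h 10 min
Sat: 11:30 AM–6:37 PM = 7 h 7 min; less 45 min break → 6 h 22 min
Sun: 8:42 AM–6:30 PM = 9 h 48 min; less 45 min break → 9 h 3 min
Total worked: 44 h 51 min = 44.85 h.
Threshold 37.5 h → overtime 7 h 21 min, regular 37 h 30 min.

Regular 37.50 hours, overtime 7.35 hours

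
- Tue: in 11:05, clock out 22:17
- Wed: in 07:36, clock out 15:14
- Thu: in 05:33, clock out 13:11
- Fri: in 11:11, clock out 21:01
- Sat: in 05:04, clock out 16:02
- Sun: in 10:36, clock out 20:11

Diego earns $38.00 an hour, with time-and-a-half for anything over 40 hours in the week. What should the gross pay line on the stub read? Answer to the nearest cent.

$2480.45

Tue: 11:05–22:17 = 11 h 12 min
Wed: 07:36–15:14 = 7 h 38 min
Thu: 05:33–13:11 = 7 h 38 min
Fri: 11:11–21:01 = 9 h 50 min
Sat: 05:04–16:02 = 10 h 58 min
Sun: 10:36–20:11 = 9 h 35 min
Total worked: 56 h 51 min = 3411 min.
Regular 40 h 0 min = 2400 min at $38.00/h; overtime 16 h 51 min = 1011 min at $57.00/h.
Pay = (2400 × $38.00 + 1011 × $57.00) ÷ 60 = $2480.45.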